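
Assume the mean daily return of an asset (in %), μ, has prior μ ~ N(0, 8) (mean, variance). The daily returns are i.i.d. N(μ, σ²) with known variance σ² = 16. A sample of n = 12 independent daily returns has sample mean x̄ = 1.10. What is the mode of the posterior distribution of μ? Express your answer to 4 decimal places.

n = 12, x̄ = 1.10.
For a Normal prior and Normal likelihood with known variance, the posterior is Normal; its mode equals its mean, the precision-weighted average.
Prior precision 1/σ₀² = 1/8 = 0.125; data precision n/σ² = 12/16 = 0.75.
μ̂ = (0.125·0 + 0.75·1.1) / (0.125 + 0.75) = 0.825/0.875 = 33/35 ≈ 0.9429.

μ̂_MAP = 0.9429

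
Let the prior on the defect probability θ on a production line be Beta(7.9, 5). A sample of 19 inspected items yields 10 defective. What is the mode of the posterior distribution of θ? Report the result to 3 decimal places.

Prior: Beta(7.9, 5).
Data: 10 successes in 19 trials. The binomial likelihood contributes θ^10(1−θ)^9, so the posterior is Beta(7.9+10, 5+9) = Beta(17.9, 14).
For Beta(a, b) with a, b > 1 the mode is (a−1)/(a+b−2) = 16.9/29.9 ≈ 0.565.

θ̂_MAP = 0.565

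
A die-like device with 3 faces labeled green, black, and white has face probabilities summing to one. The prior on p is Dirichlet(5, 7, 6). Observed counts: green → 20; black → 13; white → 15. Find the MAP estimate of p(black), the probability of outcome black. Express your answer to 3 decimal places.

MAP estimate of p(black) = 0.302

The posterior is Dirichlet(αᵢ + nᵢ) = Dirichlet(25, 20, 21).
For a Dirichlet(a₁,…,a_K) with all aᵢ > 1, the mode has j-th component (aⱼ − 1)/(Σaᵢ − K).
Here Σaᵢ = 66 and K = 3, so p(black) = (20 − 1)/(66 − 3) = 19/63 ≈ 0.302.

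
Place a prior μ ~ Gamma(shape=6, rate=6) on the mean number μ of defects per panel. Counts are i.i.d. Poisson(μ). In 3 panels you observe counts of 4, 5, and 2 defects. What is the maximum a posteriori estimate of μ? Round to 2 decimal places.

μ̂_MAP = 1.78

Σxᵢ = 4+5+2 = 11, with n = 3.
Posterior ∝ μ^5e^(−6μ) · μ^11e^(−3μ) = μ^16e^(−9μ), i.e. Gamma(shape=17, rate=9).
The mode of a Gamma(a, b) with a ≥ 1 (shape–rate) is (a−1)/b = 16/9 ≈ 1.78.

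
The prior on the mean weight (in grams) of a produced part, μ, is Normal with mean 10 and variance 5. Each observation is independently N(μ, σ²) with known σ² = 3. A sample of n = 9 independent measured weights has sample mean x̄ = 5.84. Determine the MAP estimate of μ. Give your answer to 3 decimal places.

n = 9, x̄ = 5.84.
For a Normal prior and Normal likelihood with known variance, the posterior is Normal; its mode equals its mean, the precision-weighted average.
Prior precision 1/σ₀² = 1/5 = 0.2; data precision n/σ² = 9/3 = 3.
μ̂ = (0.2·10 + 3·5.84) / (0.2 + 3) = 19.52/3.2 = 6.100.

μ̂_MAP = 6.100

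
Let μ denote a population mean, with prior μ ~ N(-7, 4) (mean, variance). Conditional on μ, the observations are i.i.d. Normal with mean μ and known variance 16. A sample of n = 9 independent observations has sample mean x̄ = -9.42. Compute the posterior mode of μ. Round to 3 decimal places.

n = 9, x̄ = -9.42.
For a Normal prior and Normal likelihood with known variance, the posterior is Normal; its mode equals its mean, the precision-weighted average.
Prior precision 1/σ₀² = 1/4 = 0.25; data precision n/σ² = 9/16 = 0.5625.
μ̂ = (0.25·(-7) + 0.5625·(-9.42)) / (0.25 + 0.5625) = (-7.04875)/0.8125 = -5639/650 ≈ -8.675.

μ̂_MAP = -8.675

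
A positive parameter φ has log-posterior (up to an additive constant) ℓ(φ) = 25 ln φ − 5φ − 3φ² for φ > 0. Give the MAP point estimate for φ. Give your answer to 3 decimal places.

ℓ'(φ) = 25/φ − 5 − 6φ. Setting this to zero and multiplying by φ: 6φ² + 5φ − 25 = 0.
φ = (−5 + √(5² + 4·6·25)) / (2·6) = (−5 + √625) / 12 = (−5 + 25)/12 = 5/3.
ℓ''(φ) = −25/φ² − 6 < 0, confirming a maximum.

φ̂_MAP = 1.667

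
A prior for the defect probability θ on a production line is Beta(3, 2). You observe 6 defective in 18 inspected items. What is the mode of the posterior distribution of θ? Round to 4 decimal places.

Prior: Beta(3, 2).
Data: 6 successes in 18 trials. The binomial likelihood contributes θ^6(1−θ)^12, so the posterior is Beta(3+6, 2+12) = Beta(9, 14).
For Beta(a, b) with a, b > 1 the mode is (a−1)/(a+b−2) = 8/21 ≈ 0.3810.

θ̂_MAP = 0.3810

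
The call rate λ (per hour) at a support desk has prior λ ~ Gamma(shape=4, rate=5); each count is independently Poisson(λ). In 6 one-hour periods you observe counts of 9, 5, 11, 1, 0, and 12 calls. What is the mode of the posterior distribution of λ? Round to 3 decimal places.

λ̂_MAP = 3.727

Σxᵢ = 9+5+11+1+0+12 = 38, with n = 6.
Posterior ∝ λ^3e^(−5λ) · λ^38e^(−6λ) = λ^41e^(−11λ), i.e. Gamma(shape=42, rate=11).
The mode of a Gamma(a, b) with a ≥ 1 (shape–rate) is (a−1)/b = 41/11 ≈ 3.727.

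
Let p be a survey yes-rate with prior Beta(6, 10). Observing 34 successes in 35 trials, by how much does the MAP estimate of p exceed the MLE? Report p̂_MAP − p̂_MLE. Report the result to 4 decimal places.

MAP − MLE = -0.1755

Posterior is Beta(40, 11); MAP = (40−1)/(51−2) = 39/49 ≈ 0.79592.
MLE ignores the prior: p̂_MLE = k/n = 34/35 ≈ 0.97143.
Difference = 39/49 − 34/35 = -43/245 ≈ -0.1755.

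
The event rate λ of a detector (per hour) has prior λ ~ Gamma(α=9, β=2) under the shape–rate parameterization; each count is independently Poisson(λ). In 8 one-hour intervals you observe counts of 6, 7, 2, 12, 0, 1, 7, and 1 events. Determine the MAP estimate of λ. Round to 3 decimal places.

Σxᵢ = 6+7+2+12+0+1+7+1 = 36, with n = 8.
Posterior ∝ λ^8e^(−2λ) · λ^36e^(−8λ) = λ^44e^(−10λ), i.e. Gamma(shape=45, rate=10).
The mode of a Gamma(a, b) with a ≥ 1 (shape–rate) is (a−1)/b = 44/10 ≈ 4.400.

λ̂_MAP = 4.400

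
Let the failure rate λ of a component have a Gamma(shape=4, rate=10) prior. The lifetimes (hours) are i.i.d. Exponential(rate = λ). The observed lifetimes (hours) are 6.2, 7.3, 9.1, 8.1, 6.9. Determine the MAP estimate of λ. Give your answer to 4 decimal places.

λ̂_MAP = 0.1681

The Exponential(rate=λ) likelihood is ∝ λ^n e^(−λΣtᵢ). Here n = 5 and Σtᵢ = 6.2 + 7.3 + 9.1 + 8.1 + 6.9 = 37.6.
Posterior ∝ λ^3e^(−10λ) · λ^5e^(−37.6λ) = λ^8e^(−47.6λ), i.e. Gamma(9, 47.6).
Mode = (a−1)/b = 8/47.6 ≈ 0.1681.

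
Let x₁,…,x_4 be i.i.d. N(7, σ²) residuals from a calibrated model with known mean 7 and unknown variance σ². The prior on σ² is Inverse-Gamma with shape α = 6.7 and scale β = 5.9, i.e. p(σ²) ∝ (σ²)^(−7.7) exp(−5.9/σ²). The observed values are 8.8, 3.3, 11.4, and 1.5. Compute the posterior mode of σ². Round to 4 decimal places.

σ̂²_MAP = 4.0381

Sum of squared deviations about the known mean: SS = (8.8−7)² + (3.3−7)² + (11.4−7)² + (1.5−7)² = 66.54.
The Normal likelihood contributes (σ²)^(−n/2) exp(−SS/(2σ²)), so the posterior is Inverse-Gamma(α + n/2, β + SS/2) = Inverse-Gamma(8.7, 39.17).
The mode of Inverse-Gamma(a, b) is b/(a+1) = 39.17/9.7 ≈ 4.0381.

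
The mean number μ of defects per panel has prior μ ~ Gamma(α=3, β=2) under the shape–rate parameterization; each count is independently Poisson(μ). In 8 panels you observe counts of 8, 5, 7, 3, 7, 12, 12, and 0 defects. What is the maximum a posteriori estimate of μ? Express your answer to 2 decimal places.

μ̂_MAP = 5.60

Σxᵢ = 8+5+7+3+7+12+12+0 = 54, with n = 8.
Posterior ∝ μ^2e^(−2μ) · μ^54e^(−8μ) = μ^56e^(−10μ), i.e. Gamma(shape=57, rate=10).
The mode of a Gamma(a, b) with a ≥ 1 (shape–rate) is (a−1)/b = 56/10 ≈ 5.60.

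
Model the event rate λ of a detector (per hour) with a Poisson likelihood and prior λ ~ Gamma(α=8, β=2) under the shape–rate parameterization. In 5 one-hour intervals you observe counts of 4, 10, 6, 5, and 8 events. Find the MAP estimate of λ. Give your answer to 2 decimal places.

λ̂_MAP = 5.71

Σxᵢ = 4+10+6+5+8 = 33, with n = 5.
Posterior ∝ λ^7e^(−2λ) · λ^33e^(−5λ) = λ^40e^(−7λ), i.e. Gamma(shape=41, rate=7).
The mode of a Gamma(a, b) with a ≥ 1 (shape–rate) is (a−1)/b = 40/7 ≈ 5.71.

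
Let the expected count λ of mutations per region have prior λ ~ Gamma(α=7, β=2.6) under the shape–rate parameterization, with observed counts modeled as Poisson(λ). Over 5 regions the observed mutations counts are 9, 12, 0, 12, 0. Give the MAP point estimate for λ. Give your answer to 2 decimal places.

λ̂_MAP = 5.13

Σxᵢ = 9+12+0+12+0 = 33, with n = 5.
Posterior ∝ λ^6e^(−2.6λ) · λ^33e^(−5λ) = λ^39e^(−7.6λ), i.e. Gamma(shape=40, rate=7.6).
The mode of a Gamma(a, b) with a ≥ 1 (shape–rate) is (a−1)/b = 39/7.6 ≈ 5.13.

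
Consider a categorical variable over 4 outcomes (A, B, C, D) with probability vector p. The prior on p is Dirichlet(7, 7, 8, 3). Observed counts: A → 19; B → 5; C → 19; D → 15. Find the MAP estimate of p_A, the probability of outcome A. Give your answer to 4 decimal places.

MAP estimate of p_A = 0.3165

The posterior is Dirichlet(αᵢ + nᵢ) = Dirichlet(26, 12, 27, 18).
For a Dirichlet(a₁,…,a_K) with all aᵢ > 1, the mode has j-th component (aⱼ − 1)/(Σaᵢ − K).
Here Σaᵢ = 83 and K = 4, so p_A = (26 − 1)/(83 − 4) = 25/79 ≈ 0.3165.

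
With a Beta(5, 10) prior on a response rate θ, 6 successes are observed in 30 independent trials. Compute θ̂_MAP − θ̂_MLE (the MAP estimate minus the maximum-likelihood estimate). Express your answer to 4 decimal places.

MAP − MLE = 0.0326

Posterior is Beta(11, 34); MAP = (11−1)/(45−2) = 10/43 ≈ 0.23256.
MLE ignores the prior: θ̂_MLE = k/n = 6/30 ≈ 0.20000.
Difference = 10/43 − 6/30 = 7/215 ≈ 0.0326.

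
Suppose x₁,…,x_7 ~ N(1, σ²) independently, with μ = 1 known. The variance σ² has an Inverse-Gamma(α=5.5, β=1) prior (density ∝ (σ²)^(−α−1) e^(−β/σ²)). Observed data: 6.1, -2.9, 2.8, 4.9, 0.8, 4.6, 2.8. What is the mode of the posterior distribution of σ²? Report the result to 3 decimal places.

Sum of squared deviations about the known mean: SS = (6.1−1)² + (-2.9−1)² + (2.8−1)² + (4.9−1)² + (0.8−1)² + (4.6−1)² + (2.8−1)² = 75.91.
The Normal likelihood contributes (σ²)^(−n/2) exp(−SS/(2σ²)), so the posterior is Inverse-Gamma(α + n/2, β + SS/2) = Inverse-Gamma(9, 38.955).
The mode of Inverse-Gamma(a, b) is b/(a+1) = 38.955/10 ≈ 3.896.

σ̂²_MAP = 3.896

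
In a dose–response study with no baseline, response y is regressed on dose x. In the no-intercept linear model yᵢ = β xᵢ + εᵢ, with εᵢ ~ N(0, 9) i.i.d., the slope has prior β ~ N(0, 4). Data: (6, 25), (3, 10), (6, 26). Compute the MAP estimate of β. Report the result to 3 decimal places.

log p(β | y) = −Σ(yᵢ − βxᵢ)²/(2·9) − β²/(2·4) + const.
Setting the derivative to zero: Σxᵢ(yᵢ − βxᵢ)/9 − β/4 = 0, so β = Σxᵢyᵢ / (Σxᵢ² + σ²/τ²).
Σxᵢyᵢ = 6·25 + 3·10 + 6·26 = 336; Σxᵢ² = 81; σ²/τ² = 2.25.
β̂_MAP = 336 / (81 + 2.25) = 336/83.25 ≈ 4.036.

β̂_MAP = 4.036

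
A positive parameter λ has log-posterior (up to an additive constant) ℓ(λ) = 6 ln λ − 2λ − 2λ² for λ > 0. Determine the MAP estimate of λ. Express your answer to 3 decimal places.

ℓ'(λ) = 6/λ − 2 − 4λ. Setting this to zero and multiplying by λ: 4λ² + 2λ − 6 = 0.
λ = (−2 + √(2² + 4·4·6)) / (2·4) = (−2 + √100) / 8 = (−2 + 10)/8 = 1.
ℓ''(λ) = −6/λ² − 4 < 0, confirming a maximum.

λ̂_MAP = 1.000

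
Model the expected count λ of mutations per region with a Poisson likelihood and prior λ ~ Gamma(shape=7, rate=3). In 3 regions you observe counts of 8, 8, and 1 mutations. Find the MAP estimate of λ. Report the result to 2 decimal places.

Σxᵢ = 8+8+1 = 17, with n = 3.
Posterior ∝ λ^6e^(−3λ) · λ^17e^(−3λ) = λ^23e^(−6λ), i.e. Gamma(shape=24, rate=6).
The mode of a Gamma(a, b) with a ≥ 1 (shape–rate) is (a−1)/b = 23/6 ≈ 3.83.

λ̂_MAP = 3.83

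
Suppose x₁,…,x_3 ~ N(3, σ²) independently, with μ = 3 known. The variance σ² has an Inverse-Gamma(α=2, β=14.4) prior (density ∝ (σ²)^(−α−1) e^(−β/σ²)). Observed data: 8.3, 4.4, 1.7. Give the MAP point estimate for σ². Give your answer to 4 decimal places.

Sum of squared deviations about the known mean: SS = (8.3−3)² + (4.4−3)² + (1.7−3)² = 31.74.
The Normal likelihood contributes (σ²)^(−n/2) exp(−SS/(2σ²)), so the posterior is Inverse-Gamma(α + n/2, β + SS/2) = Inverse-Gamma(3.5, 30.27).
The mode of Inverse-Gamma(a, b) is b/(a+1) = 30.27/4.5 ≈ 6.7267.

σ̂²_MAP = 6.7267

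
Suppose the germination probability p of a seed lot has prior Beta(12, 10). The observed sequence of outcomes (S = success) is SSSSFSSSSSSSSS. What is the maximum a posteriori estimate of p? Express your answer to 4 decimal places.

p̂_MAP = 0.7059

Prior: Beta(12, 10).
Data: 13 successes in 14 trials (from the sequence). The binomial likelihood contributes p^13(1−p)^1, so the posterior is Beta(12+13, 10+1) = Beta(25, 11).
For Beta(a, b) with a, b > 1 the mode is (a−1)/(a+b−2) = 24/34 ≈ 0.7059.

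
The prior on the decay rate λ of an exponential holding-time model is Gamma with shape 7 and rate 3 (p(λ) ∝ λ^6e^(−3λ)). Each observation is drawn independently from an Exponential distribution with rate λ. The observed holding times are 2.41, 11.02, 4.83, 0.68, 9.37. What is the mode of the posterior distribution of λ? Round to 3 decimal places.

λ̂_MAP = 0.351

The Exponential(rate=λ) likelihood is ∝ λ^n e^(−λΣtᵢ). Here n = 5 and Σtᵢ = 2.41 + 11.02 + 4.83 + 0.68 + 9.37 = 28.31.
Posterior ∝ λ^6e^(−3λ) · λ^5e^(−28.31λ) = λ^11e^(−31.31λ), i.e. Gamma(12, 31.31).
Mode = (a−1)/b = 11/31.31 ≈ 0.351.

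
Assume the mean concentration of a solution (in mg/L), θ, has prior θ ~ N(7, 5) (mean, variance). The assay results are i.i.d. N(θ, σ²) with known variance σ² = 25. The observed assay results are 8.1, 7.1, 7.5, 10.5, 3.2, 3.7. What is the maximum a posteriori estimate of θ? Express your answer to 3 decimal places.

θ̂_MAP = 6.827

n = 6; x̄ = (8.1 + 7.1 + 7.5 + 10.5 + 3.2 + 3.7)/6 = 40.1/6 = 401/60 ≈ 6.6833.
For a Normal prior and Normal likelihood with known variance, the posterior is Normal; its mode equals its mean, the precision-weighted average.
Prior precision 1/σ₀² = 1/5 = 0.2; data precision n/σ² = 6/25 = 0.24.
θ̂ = (0.2·7 + 0.24·(401/60)) / (0.2 + 0.24) = 3.004/0.44 = 751/110 ≈ 6.827.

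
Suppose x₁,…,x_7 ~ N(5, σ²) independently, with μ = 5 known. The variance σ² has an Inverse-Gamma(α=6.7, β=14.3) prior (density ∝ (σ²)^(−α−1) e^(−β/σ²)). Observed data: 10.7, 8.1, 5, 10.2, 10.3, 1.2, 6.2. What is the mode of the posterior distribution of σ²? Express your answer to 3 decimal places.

Sum of squared deviations about the known mean: SS = (10.7−5)² + (8.1−5)² + (5−5)² + (10.2−5)² + (10.3−5)² + (1.2−5)² + (6.2−5)² = 113.11.
The Normal likelihood contributes (σ²)^(−n/2) exp(−SS/(2σ²)), so the posterior is Inverse-Gamma(α + n/2, β + SS/2) = Inverse-Gamma(10.2, 70.855).
The mode of Inverse-Gamma(a, b) is b/(a+1) = 70.855/11.2 ≈ 6.326.

σ̂²_MAP = 6.326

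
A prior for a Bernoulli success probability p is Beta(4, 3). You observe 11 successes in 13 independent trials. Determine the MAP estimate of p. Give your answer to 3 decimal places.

Prior: Beta(4, 3).
Data: 11 successes in 13 trials. The binomial likelihood contributes p^11(1−p)^2, so the posterior is Beta(4+11, 3+2) = Beta(15, 5).
For Beta(a, b) with a, b > 1 the mode is (a−1)/(a+b−2) = 14/18 ≈ 0.778.

p̂_MAP = 0.778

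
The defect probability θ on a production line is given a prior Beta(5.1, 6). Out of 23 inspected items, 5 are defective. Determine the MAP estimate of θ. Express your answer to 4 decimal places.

Prior: Beta(5.1, 6).
Data: 5 successes in 23 trials. The binomial likelihood contributes θ^5(1−θ)^18, so the posterior is Beta(5.1+5, 6+18) = Beta(10.1, 24).
For Beta(a, b) with a, b > 1 the mode is (a−1)/(a+b−2) = 9.1/32.1 ≈ 0.2835.

θ̂_MAP = 0.2835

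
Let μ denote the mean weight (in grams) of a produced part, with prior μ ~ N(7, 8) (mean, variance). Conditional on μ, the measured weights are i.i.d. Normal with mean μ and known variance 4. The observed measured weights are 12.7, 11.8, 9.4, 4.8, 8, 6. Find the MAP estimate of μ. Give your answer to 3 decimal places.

μ̂_MAP = 8.646

n = 6; x̄ = (12.7 + 11.8 + 9.4 + 4.8 + 8 + 6)/6 = 52.7/6 = 527/60 ≈ 8.7833.
For a Normal prior and Normal likelihood with known variance, the posterior is Normal; its mode equals its mean, the precision-weighted average.
Prior precision 1/σ₀² = 1/8 = 0.125; data precision n/σ² = 6/4 = 1.5.
μ̂ = (0.125·7 + 1.5·(527/60)) / (0.125 + 1.5) = 14.05/1.625 = 562/65 ≈ 8.646.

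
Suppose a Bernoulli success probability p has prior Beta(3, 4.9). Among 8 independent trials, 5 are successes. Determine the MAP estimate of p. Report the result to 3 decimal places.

Prior: Beta(3, 4.9).
Data: 5 successes in 8 trials. The binomial likelihood contributes p^5(1−p)^3, so the posterior is Beta(3+5, 4.9+3) = Beta(8, 7.9).
For Beta(a, b) with a, b > 1 the mode is (a−1)/(a+b−2) = 7/13.9 ≈ 0.504.

p̂_MAP = 0.504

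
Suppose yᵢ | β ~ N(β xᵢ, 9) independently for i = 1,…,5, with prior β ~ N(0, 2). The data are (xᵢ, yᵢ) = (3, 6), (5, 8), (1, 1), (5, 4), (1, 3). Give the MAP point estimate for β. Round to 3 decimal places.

log p(β | y) = −Σ(yᵢ − βxᵢ)²/(2·9) − β²/(2·2) + const.
Setting the derivative to zero: Σxᵢ(yᵢ − βxᵢ)/9 − β/2 = 0, so β = Σxᵢyᵢ / (Σxᵢ² + σ²/τ²).
Σxᵢyᵢ = 3·6 + 5·8 + 1·1 + 5·4 + 1·3 = 82; Σxᵢ² = 61; σ²/τ² = 4.5.
β̂_MAP = 82 / (61 + 4.5) = 82/65.5 ≈ 1.252.

β̂_MAP = 1.252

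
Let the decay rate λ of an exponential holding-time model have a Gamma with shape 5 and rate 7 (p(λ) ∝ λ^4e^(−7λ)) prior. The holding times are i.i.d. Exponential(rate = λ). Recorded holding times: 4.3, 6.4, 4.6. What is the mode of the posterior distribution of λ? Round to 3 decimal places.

The Exponential(rate=λ) likelihood is ∝ λ^n e^(−λΣtᵢ). Here n = 3 and Σtᵢ = 4.3 + 6.4 + 4.6 = 15.3.
Posterior ∝ λ^4e^(−7λ) · λ^3e^(−15.3λ) = λ^7e^(−22.3λ), i.e. Gamma(8, 22.3).
Mode = (a−1)/b = 7/22.3 ≈ 0.314.

λ̂_MAP = 0.314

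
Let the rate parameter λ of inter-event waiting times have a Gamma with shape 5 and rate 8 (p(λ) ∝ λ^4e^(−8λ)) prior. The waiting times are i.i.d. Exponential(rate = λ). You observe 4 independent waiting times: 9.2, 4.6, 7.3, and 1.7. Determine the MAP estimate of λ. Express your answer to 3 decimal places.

λ̂_MAP = 0.260

The Exponential(rate=λ) likelihood is ∝ λ^n e^(−λΣtᵢ). Here n = 4 and Σtᵢ = 9.2 + 4.6 + 7.3 + 1.7 = 22.8.
Posterior ∝ λ^4e^(−8λ) · λ^4e^(−22.8λ) = λ^8e^(−30.8λ), i.e. Gamma(9, 30.8).
Mode = (a−1)/b = 8/30.8 ≈ 0.260.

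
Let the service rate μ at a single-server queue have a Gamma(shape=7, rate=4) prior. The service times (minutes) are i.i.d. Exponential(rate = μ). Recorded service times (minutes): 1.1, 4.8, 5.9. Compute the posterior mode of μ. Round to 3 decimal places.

μ̂_MAP = 0.570

The Exponential(rate=μ) likelihood is ∝ μ^n e^(−μΣtᵢ). Here n = 3 and Σtᵢ = 1.1 + 4.8 + 5.9 = 11.8.
Posterior ∝ μ^6e^(−4μ) · μ^3e^(−11.8μ) = μ^9e^(−15.8μ), i.e. Gamma(10, 15.8).
Mode = (a−1)/b = 9/15.8 ≈ 0.570.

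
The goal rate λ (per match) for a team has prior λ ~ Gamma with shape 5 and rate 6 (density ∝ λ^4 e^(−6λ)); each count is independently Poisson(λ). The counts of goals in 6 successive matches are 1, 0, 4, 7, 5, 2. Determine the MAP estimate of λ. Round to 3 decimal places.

Σxᵢ = 1+0+4+7+5+2 = 19, with n = 6.
Posterior ∝ λ^4e^(−6λ) · λ^19e^(−6λ) = λ^23e^(−12λ), i.e. Gamma(shape=24, rate=12).
The mode of a Gamma(a, b) with a ≥ 1 (shape–rate) is (a−1)/b = 23/12 ≈ 1.917.

λ̂_MAP = 1.917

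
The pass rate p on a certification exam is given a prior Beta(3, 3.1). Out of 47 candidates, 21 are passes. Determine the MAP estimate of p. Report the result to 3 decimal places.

Prior: Beta(3, 3.1).
Data: 21 successes in 47 trials. The binomial likelihood contributes p^21(1−p)^26, so the posterior is Beta(3+21, 3.1+26) = Beta(24, 29.1).
For Beta(a, b) with a, b > 1 the mode is (a−1)/(a+b−2) = 23/51.1 ≈ 0.450.

p̂_MAP = 0.450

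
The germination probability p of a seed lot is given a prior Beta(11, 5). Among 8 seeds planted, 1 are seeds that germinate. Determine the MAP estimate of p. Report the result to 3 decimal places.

Prior: Beta(11, 5).
Data: 1 success in 8 trials. The binomial likelihood contributes p(1−p)^7, so the posterior is Beta(11+1, 5+7) = Beta(12, 12).
For Beta(a, b) with a, b > 1 the mode is (a−1)/(a+b−2) = 11/22 ≈ 0.500.

p̂_MAP = 0.500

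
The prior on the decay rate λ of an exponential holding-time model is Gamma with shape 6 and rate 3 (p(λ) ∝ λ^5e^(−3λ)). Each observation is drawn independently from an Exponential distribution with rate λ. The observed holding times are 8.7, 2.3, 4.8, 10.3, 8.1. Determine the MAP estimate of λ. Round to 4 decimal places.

The Exponential(rate=λ) likelihood is ∝ λ^n e^(−λΣtᵢ). Here n = 5 and Σtᵢ = 8.7 + 2.3 + 4.8 + 10.3 + 8.1 = 34.2.
Posterior ∝ λ^5e^(−3λ) · λ^5e^(−34.2λ) = λ^10e^(−37.2λ), i.e. Gamma(11, 37.2).
Mode = (a−1)/b = 10/37.2 ≈ 0.2688.

λ̂_MAP = 0.2688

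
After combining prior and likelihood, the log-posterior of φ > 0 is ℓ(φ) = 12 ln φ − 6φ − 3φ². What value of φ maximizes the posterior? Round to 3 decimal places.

ℓ'(φ) = 12/φ − 6 − 6φ. Setting this to zero and multiplying by φ: 6φ² + 6φ − 12 = 0.
φ = (−6 + √(6² + 4·6·12)) / (2·6) = (−6 + √324) / 12 = (−6 + 18)/12 = 1.
ℓ''(φ) = −12/φ² − 6 < 0, confirming a maximum.

φ̂_MAP = 1.000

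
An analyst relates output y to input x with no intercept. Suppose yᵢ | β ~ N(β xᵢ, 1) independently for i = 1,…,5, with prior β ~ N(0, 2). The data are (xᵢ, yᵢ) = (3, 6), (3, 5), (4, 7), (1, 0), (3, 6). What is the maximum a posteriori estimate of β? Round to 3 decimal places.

log p(β | y) = −Σ(yᵢ − βxᵢ)²/(2·1) − β²/(2·2) + const.
Setting the derivative to zero: Σxᵢ(yᵢ − βxᵢ)/1 − β/2 = 0, so β = Σxᵢyᵢ / (Σxᵢ² + σ²/τ²).
Σxᵢyᵢ = 3·6 + 3·5 + 4·7 + 1·0 + 3·6 = 79; Σxᵢ² = 44; σ²/τ² = 0.5.
β̂_MAP = 79 / (44 + 0.5) = 79/44.5 ≈ 1.775.

β̂_MAP = 1.775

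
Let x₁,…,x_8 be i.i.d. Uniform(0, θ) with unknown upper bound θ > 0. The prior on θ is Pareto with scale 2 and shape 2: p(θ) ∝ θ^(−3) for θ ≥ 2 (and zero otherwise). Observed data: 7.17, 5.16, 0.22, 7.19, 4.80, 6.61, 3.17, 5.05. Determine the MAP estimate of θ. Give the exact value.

The Uniform(0, θ) likelihood is θ^(−n) for θ ≥ max(xᵢ), zero otherwise. Here max(xᵢ) = 7.19.
Posterior ∝ θ^(−3) · θ^(−8) = θ^(−11) on θ ≥ max(2, 7.19) = 7.19.
This density is strictly decreasing in θ, so the posterior mode lies at the lower boundary of the support.

θ̂_MAP = 7.19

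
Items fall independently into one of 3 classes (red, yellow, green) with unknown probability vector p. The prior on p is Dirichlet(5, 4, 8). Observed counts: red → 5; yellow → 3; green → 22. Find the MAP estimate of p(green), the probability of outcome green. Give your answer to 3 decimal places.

MAP estimate of p(green) = 0.659

The posterior is Dirichlet(αᵢ + nᵢ) = Dirichlet(10, 7, 30).
For a Dirichlet(a₁,…,a_K) with all aᵢ > 1, the mode has j-th component (aⱼ − 1)/(Σaᵢ − K).
Here Σaᵢ = 47 and K = 3, so p(green) = (30 − 1)/(47 − 3) = 29/44 ≈ 0.659.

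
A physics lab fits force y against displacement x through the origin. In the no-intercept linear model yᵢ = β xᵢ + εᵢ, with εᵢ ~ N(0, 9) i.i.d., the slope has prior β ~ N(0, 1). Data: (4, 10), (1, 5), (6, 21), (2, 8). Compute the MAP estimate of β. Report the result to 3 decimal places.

log p(β | y) = −Σ(yᵢ − βxᵢ)²/(2·9) − β²/(2·1) + const.
Setting the derivative to zero: Σxᵢ(yᵢ − βxᵢ)/9 − β/1 = 0, so β = Σxᵢyᵢ / (Σxᵢ² + σ²/τ²).
Σxᵢyᵢ = 4·10 + 1·5 + 6·21 + 2·8 = 187; Σxᵢ² = 57; σ²/τ² = 9.
β̂_MAP = 187 / (57 + 9) = 187/66 ≈ 2.833.

β̂_MAP = 2.833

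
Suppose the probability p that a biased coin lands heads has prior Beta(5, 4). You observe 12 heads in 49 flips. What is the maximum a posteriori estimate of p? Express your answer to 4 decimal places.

p̂_MAP = 0.2857

Prior: Beta(5, 4).
Data: 12 successes in 49 trials. The binomial likelihood contributes p^12(1−p)^37, so the posterior is Beta(5+12, 4+37) = Beta(17, 41).
For Beta(a, b) with a, b > 1 the mode is (a−1)/(a+b−2) = 16/56 ≈ 0.2857.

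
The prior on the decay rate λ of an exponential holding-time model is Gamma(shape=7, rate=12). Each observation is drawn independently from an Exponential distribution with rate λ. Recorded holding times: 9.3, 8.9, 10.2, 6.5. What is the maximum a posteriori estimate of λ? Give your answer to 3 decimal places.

The Exponential(rate=λ) likelihood is ∝ λ^n e^(−λΣtᵢ). Here n = 4 and Σtᵢ = 9.3 + 8.9 + 10.2 + 6.5 = 34.9.
Posterior ∝ λ^6e^(−12λ) · λ^4e^(−34.9λ) = λ^10e^(−46.9λ), i.e. Gamma(11, 46.9).
Mode = (a−1)/b = 10/46.9 ≈ 0.213.

λ̂_MAP = 0.213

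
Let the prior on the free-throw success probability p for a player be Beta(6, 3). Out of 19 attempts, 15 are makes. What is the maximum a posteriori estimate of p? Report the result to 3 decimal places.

p̂_MAP = 0.769

Prior: Beta(6, 3).
Data: 15 successes in 19 trials. The binomial likelihood contributes p^15(1−p)^4, so the posterior is Beta(6+15, 3+4) = Beta(21, 7).
For Beta(a, b) with a, b > 1 the mode is (a−1)/(a+b−2) = 20/26 ≈ 0.769.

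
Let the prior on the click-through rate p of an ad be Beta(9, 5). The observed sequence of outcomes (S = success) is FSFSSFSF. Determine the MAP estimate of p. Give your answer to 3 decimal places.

p̂_MAP = 0.600

Prior: Beta(9, 5).
Data: 4 successes in 8 trials (from the sequence). The binomial likelihood contributes p^4(1−p)^4, so the posterior is Beta(9+4, 5+4) = Beta(13, 9).
For Beta(a, b) with a, b > 1 the mode is (a−1)/(a+b−2) = 12/20 ≈ 0.600.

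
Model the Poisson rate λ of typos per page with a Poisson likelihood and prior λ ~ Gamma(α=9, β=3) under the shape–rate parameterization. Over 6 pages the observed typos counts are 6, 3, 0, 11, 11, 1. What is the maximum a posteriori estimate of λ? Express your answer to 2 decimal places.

λ̂_MAP = 4.44

Σxᵢ = 6+3+0+11+11+1 = 32, with n = 6.
Posterior ∝ λ^8e^(−3λ) · λ^32e^(−6λ) = λ^40e^(−9λ), i.e. Gamma(shape=41, rate=9).
The mode of a Gamma(a, b) with a ≥ 1 (shape–rate) is (a−1)/b = 40/9 ≈ 4.44.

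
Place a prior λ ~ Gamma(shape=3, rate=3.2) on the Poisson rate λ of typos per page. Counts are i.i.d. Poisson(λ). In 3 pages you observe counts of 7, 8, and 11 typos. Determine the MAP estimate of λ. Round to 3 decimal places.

Σxᵢ = 7+8+11 = 26, with n = 3.
Posterior ∝ λ^2e^(−3.2λ) · λ^26e^(−3λ) = λ^28e^(−6.2λ), i.e. Gamma(shape=29, rate=6.2).
The mode of a Gamma(a, b) with a ≥ 1 (shape–rate) is (a−1)/b = 28/6.2 ≈ 4.516.

λ̂_MAP = 4.516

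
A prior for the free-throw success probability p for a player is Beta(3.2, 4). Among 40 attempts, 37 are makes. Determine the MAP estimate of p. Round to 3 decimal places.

p̂_MAP = 0.867

Prior: Beta(3.2, 4).
Data: 37 successes in 40 trials. The binomial likelihood contributes p^37(1−p)^3, so the posterior is Beta(3.2+37, 4+3) = Beta(40.2, 7).
For Beta(a, b) with a, b > 1 the mode is (a−1)/(a+b−2) = 39.2/45.2 ≈ 0.867.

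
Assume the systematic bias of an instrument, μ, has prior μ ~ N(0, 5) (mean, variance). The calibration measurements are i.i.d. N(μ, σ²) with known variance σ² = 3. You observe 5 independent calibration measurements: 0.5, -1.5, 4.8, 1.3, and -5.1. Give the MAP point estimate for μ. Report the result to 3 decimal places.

μ̂_MAP = 0.000

n = 5; x̄ = (0.5 + (-1.5) + 4.8 + 1.3 + (-5.1))/5 = 0/5 = 0.
For a Normal prior and Normal likelihood with known variance, the posterior is Normal; its mode equals its mean, the precision-weighted average.
Prior precision 1/σ₀² = 1/5 = 0.2; data precision n/σ² = 5/3.
μ̂ = (0.2·0 + (5/3)·0) / (0.2 + 5/3) = 0/(28/15) = 0.000.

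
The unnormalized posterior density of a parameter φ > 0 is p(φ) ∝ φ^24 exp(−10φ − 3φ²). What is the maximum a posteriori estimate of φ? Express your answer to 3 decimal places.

ℓ'(φ) = 24/φ − 10 − 6φ. Setting this to zero and multiplying by φ: 6φ² + 10φ − 24 = 0.
φ = (−10 + √(10² + 4·6·24)) / (2·6) = (−10 + √676) / 12 = (−10 + 26)/12 = 4/3.
ℓ''(φ) = −24/φ² − 6 < 0, confirming a maximum.

φ̂_MAP = 1.333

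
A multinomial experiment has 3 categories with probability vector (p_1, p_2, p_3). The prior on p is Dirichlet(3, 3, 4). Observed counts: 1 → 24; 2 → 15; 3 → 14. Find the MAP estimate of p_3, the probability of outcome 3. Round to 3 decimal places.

MAP estimate: 0.283

The posterior is Dirichlet(αᵢ + nᵢ) = Dirichlet(27, 18, 18).
For a Dirichlet(a₁,…,a_K) with all aᵢ > 1, the mode has j-th component (aⱼ − 1)/(Σaᵢ − K).
Here Σaᵢ = 63 and K = 3, so p_3 = (18 − 1)/(63 − 3) = 17/60 ≈ 0.283.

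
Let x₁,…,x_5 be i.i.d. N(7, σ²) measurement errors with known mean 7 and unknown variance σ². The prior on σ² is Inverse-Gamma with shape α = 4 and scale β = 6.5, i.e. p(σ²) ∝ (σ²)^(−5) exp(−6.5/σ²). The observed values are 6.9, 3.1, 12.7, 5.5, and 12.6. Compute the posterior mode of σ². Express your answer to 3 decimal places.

σ̂²_MAP = 6.288

Sum of squared deviations about the known mean: SS = (6.9−7)² + (3.1−7)² + (12.7−7)² + (5.5−7)² + (12.6−7)² = 81.32.
The Normal likelihood contributes (σ²)^(−n/2) exp(−SS/(2σ²)), so the posterior is Inverse-Gamma(α + n/2, β + SS/2) = Inverse-Gamma(6.5, 47.16).
The mode of Inverse-Gamma(a, b) is b/(a+1) = 47.16/7.5 ≈ 6.288.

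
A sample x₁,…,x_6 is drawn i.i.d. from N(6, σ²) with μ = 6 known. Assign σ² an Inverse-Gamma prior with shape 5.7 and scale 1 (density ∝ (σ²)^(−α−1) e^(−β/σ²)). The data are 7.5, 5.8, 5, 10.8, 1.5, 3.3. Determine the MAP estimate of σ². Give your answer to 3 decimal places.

σ̂²_MAP = 2.880

Sum of squared deviations about the known mean: SS = (7.5−6)² + (5.8−6)² + (5−6)² + (10.8−6)² + (1.5−6)² + (3.3−6)² = 53.87.
The Normal likelihood contributes (σ²)^(−n/2) exp(−SS/(2σ²)), so the posterior is Inverse-Gamma(α + n/2, β + SS/2) = Inverse-Gamma(8.7, 27.935).
The mode of Inverse-Gamma(a, b) is b/(a+1) = 27.935/9.7 ≈ 2.880.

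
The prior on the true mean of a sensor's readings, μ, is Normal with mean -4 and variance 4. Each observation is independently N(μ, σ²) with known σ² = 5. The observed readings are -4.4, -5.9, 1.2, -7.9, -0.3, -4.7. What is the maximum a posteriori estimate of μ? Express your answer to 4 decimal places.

μ̂_MAP = -3.7241

n = 6; x̄ = ((-4.4) + (-5.9) + 1.2 + (-7.9) + (-0.3) + (-4.7))/6 = -22/6 = -11/3 ≈ -3.6667.
For a Normal prior and Normal likelihood with known variance, the posterior is Normal; its mode equals its mean, the precision-weighted average.
Prior precision 1/σ₀² = 1/4 = 0.25; data precision n/σ² = 6/5 = 1.2.
μ̂ = (0.25·(-4) + 1.2·(-11/3)) / (0.25 + 1.2) = (-5.4)/1.45 = -108/29 ≈ -3.7241.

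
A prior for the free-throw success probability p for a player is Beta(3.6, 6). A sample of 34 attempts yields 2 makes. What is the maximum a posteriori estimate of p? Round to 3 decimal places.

Prior: Beta(3.6, 6).
Data: 2 successes in 34 trials. The binomial likelihood contributes p^2(1−p)^32, so the posterior is Beta(3.6+2, 6+32) = Beta(5.6, 38).
For Beta(a, b) with a, b > 1 the mode is (a−1)/(a+b−2) = 4.6/41.6 ≈ 0.111.

p̂_MAP = 0.111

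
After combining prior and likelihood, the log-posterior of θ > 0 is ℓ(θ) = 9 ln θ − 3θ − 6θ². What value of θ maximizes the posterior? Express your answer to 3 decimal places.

ℓ'(θ) = 9/θ − 3 − 12θ. Setting this to zero and multiplying by θ: 12θ² + 3θ − 9 = 0.
θ = (−3 + √(3² + 4·12·9)) / (2·12) = (−3 + √441) / 24 = (−3 + 21)/24 = 3/4.
ℓ''(θ) = −9/θ² − 12 < 0, confirming a maximum.

θ̂_MAP = 0.750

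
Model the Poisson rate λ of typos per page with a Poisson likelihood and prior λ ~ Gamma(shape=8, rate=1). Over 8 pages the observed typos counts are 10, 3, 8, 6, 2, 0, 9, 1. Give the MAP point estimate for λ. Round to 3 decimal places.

λ̂_MAP = 5.111

Σxᵢ = 10+3+8+6+2+0+9+1 = 39, with n = 8.
Posterior ∝ λ^7e^(−1λ) · λ^39e^(−8λ) = λ^46e^(−9λ), i.e. Gamma(shape=47, rate=9).
The mode of a Gamma(a, b) with a ≥ 1 (shape–rate) is (a−1)/b = 46/9 ≈ 5.111.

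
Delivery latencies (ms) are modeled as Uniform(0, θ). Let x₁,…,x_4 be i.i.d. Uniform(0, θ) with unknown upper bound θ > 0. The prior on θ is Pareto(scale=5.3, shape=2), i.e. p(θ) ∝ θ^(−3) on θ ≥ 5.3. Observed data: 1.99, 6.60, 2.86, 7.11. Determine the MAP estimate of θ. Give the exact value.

θ̂_MAP = 7.11

The Uniform(0, θ) likelihood is θ^(−n) for θ ≥ max(xᵢ), zero otherwise. Here max(xᵢ) = 7.11.
Posterior ∝ θ^(−3) · θ^(−4) = θ^(−7) on θ ≥ max(5.3, 7.11) = 7.11.
This density is strictly decreasing in θ, so the posterior mode lies at the lower boundary of the support.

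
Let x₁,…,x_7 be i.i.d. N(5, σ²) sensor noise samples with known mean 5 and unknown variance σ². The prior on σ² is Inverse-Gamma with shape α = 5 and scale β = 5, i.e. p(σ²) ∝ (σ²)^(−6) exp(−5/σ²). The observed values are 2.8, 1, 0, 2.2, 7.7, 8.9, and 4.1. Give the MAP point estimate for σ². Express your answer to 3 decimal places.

σ̂²_MAP = 4.578

Sum of squared deviations about the known mean: SS = (2.8−5)² + (1−5)² + (0−5)² + (2.2−5)² + (7.7−5)² + (8.9−5)² + (4.1−5)² = 76.99.
The Normal likelihood contributes (σ²)^(−n/2) exp(−SS/(2σ²)), so the posterior is Inverse-Gamma(α + n/2, β + SS/2) = Inverse-Gamma(8.5, 43.495).
The mode of Inverse-Gamma(a, b) is b/(a+1) = 43.495/9.5 ≈ 4.578.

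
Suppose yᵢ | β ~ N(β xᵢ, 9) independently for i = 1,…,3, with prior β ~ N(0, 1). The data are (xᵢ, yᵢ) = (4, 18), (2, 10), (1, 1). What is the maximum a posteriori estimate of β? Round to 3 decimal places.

β̂_MAP = 3.100

log p(β | y) = −Σ(yᵢ − βxᵢ)²/(2·9) − β²/(2·1) + const.
Setting the derivative to zero: Σxᵢ(yᵢ − βxᵢ)/9 − β/1 = 0, so β = Σxᵢyᵢ / (Σxᵢ² + σ²/τ²).
Σxᵢyᵢ = 4·18 + 2·10 + 1·1 = 93; Σxᵢ² = 21; σ²/τ² = 9.
β̂_MAP = 93 / (21 + 9) = 93/30 ≈ 3.100.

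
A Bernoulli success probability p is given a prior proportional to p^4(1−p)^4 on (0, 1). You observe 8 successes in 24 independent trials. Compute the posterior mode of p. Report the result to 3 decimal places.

p̂_MAP = 0.375

The prior density ∝ p^4(1−p)^4 is the kernel of Beta(5, 5).
Data: 8 successes in 24 trials. The binomial likelihood contributes p^8(1−p)^16, so the posterior is Beta(5+8, 5+16) = Beta(13, 21).
For Beta(a, b) with a, b > 1 the mode is (a−1)/(a+b−2) = 12/32 ≈ 0.375.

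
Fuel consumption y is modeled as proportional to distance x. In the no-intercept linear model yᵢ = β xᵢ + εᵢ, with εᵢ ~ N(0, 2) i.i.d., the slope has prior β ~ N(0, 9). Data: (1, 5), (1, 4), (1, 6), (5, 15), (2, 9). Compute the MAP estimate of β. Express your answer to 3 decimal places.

log p(β | y) = −Σ(yᵢ − βxᵢ)²/(2·2) − β²/(2·9) + const.
Setting the derivative to zero: Σxᵢ(yᵢ − βxᵢ)/2 − β/9 = 0, so β = Σxᵢyᵢ / (Σxᵢ² + σ²/τ²).
Σxᵢyᵢ = 1·5 + 1·4 + 1·6 + 5·15 + 2·9 = 108; Σxᵢ² = 32; σ²/τ² = 2/9.
β̂_MAP = 108 / (32 + 2/9) = 108/(290/9) = 486/145 ≈ 3.352.

β̂_MAP = 3.352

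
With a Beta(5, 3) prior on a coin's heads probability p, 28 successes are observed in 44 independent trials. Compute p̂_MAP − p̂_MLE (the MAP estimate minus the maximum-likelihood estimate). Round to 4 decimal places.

Posterior is Beta(33, 19); MAP = (33−1)/(52−2) = 32/50 ≈ 0.64000.
MLE ignores the prior: p̂_MLE = k/n = 28/44 ≈ 0.63636.
Difference = 32/50 − 28/44 = 1/275 ≈ 0.0036.

MAP − MLE = 0.0036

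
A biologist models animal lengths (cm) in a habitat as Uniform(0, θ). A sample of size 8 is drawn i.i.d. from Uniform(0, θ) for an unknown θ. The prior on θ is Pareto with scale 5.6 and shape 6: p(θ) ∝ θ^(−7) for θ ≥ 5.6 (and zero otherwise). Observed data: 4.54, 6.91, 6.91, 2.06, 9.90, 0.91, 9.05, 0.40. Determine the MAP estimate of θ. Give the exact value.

θ̂_MAP = 9.90

The Uniform(0, θ) likelihood is θ^(−n) for θ ≥ max(xᵢ), zero otherwise. Here max(xᵢ) = 9.90.
Posterior ∝ θ^(−7) · θ^(−8) = θ^(−15) on θ ≥ max(5.6, 9.90) = 9.90.
This density is strictly decreasing in θ, so the posterior mode lies at the lower boundary of the support.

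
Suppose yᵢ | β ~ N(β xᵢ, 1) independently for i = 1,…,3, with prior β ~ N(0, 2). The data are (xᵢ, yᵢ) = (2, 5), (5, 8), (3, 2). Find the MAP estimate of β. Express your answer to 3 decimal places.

β̂_MAP = 1.455

log p(β | y) = −Σ(yᵢ − βxᵢ)²/(2·1) − β²/(2·2) + const.
Setting the derivative to zero: Σxᵢ(yᵢ − βxᵢ)/1 − β/2 = 0, so β = Σxᵢyᵢ / (Σxᵢ² + σ²/τ²).
Σxᵢyᵢ = 2·5 + 5·8 + 3·2 = 56; Σxᵢ² = 38; σ²/τ² = 0.5.
β̂_MAP = 56 / (38 + 0.5) = 56/38.5 ≈ 1.455.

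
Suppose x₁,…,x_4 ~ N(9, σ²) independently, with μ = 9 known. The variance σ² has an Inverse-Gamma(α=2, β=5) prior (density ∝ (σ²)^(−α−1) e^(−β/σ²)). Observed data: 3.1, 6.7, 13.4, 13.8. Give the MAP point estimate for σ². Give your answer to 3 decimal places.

σ̂²_MAP = 9.250

Sum of squared deviations about the known mean: SS = (3.1−9)² + (6.7−9)² + (13.4−9)² + (13.8−9)² = 82.5.
The Normal likelihood contributes (σ²)^(−n/2) exp(−SS/(2σ²)), so the posterior is Inverse-Gamma(α + n/2, β + SS/2) = Inverse-Gamma(4, 46.25).
The mode of Inverse-Gamma(a, b) is b/(a+1) = 46.25/5 ≈ 9.250.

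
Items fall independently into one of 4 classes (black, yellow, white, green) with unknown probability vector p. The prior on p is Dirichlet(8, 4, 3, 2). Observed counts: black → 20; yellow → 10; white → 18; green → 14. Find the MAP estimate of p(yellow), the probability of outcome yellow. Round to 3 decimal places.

The posterior is Dirichlet(αᵢ + nᵢ) = Dirichlet(28, 14, 21, 16).
For a Dirichlet(a₁,…,a_K) with all aᵢ > 1, the mode has j-th component (aⱼ − 1)/(Σaᵢ − K).
Here Σaᵢ = 79 and K = 4, so p(yellow) = (14 − 1)/(79 − 4) = 13/75 ≈ 0.173.

MAP estimate of p(yellow) = 0.173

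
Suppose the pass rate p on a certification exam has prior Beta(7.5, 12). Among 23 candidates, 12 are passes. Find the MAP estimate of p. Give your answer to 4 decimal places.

p̂_MAP = 0.4568

Prior: Beta(7.5, 12).
Data: 12 successes in 23 trials. The binomial likelihood contributes p^12(1−p)^11, so the posterior is Beta(7.5+12, 12+11) = Beta(19.5, 23).
For Beta(a, b) with a, b > 1 the mode is (a−1)/(a+b−2) = 18.5/40.5 ≈ 0.4568.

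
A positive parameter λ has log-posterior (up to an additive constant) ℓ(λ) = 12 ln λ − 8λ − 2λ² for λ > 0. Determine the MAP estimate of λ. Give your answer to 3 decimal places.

ℓ'(λ) = 12/λ − 8 − 4λ. Setting this to zero and multiplying by λ: 4λ² + 8λ − 12 = 0.
λ = (−8 + √(8² + 4·4·12)) / (2·4) = (−8 + √256) / 8 = (−8 + 16)/8 = 1.
ℓ''(λ) = −12/λ² − 4 < 0, confirming a maximum.

λ̂_MAP = 1.000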